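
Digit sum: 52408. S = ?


5 + 2 + 4 + 0 + 8 = 19


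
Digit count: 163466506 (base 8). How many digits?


163466506 in base 8 = 1157446412
Number of digits = 10

10 digits (base 8)


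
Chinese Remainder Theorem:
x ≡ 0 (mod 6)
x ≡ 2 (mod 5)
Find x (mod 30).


M = 6*5 = 30
M1 = M/6 = 5, M2 = M/5 = 6
M1^(-1) mod 6 = 5, M2^(-1) mod 5 = 1
x = 0*5*5 + 2*6*1 = 12
12 mod 30 = 12
Check: 12 mod 6 = 0 ✓, 12 mod 5 = 2 ✓

x ≡ 12 (mod 30)


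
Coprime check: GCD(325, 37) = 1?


Euclidean algorithm:
325 = 8 * 37 + 29
37 = 1 * 29 + 8
29 = 3 * 8 + 5
8 = 1 * 5 + 3
5 = 1 * 3 + 2
3 = 1 * 2 + 1
2 = 2 * 1 + 0
GCD(325, 37) = 1

Yes, coprime (GCD = 1)


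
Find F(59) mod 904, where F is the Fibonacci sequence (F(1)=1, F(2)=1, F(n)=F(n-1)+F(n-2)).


F(k) mod 904 for k=1..59:
1, 1, 2, 3, 5, 8, 13, 21, 34, 55, 89, 144, 233, 377, 610, 83, 693, 776, 565, 437, 98, 535, 633, 264, 897, 257, 250, 507, 757, 360, 213, 573, 786, 455, 337, 792, 225, 113, 338, 451, 789, 336, 221, 557, 778, 431, 305, 736, 137, 873, 106, 75, 181, 256, 437, 693, 226, 15, 241
F(59) mod 904 = 241


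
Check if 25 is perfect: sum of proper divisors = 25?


Proper divisors of 25: 1, 5
Sum = 1 + 5 = 6

No, 25 is not perfect (6 ≠ 25)


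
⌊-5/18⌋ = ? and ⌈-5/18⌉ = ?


-5/18 = -0.2778
floor = -1
ceil = 0

floor = -1, ceil = 0


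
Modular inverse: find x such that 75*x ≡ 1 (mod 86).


Use the extended Euclidean algorithm on (86, 75); each row r = 86*s + 75*t:
r=86, s=1, t=0
r=75, s=0, t=1
q=1: r=11, s=1, t=-1   [86*(1) + 75*(-1) = 11]
q=6: r=9, s=-6, t=7   [86*(-6) + 75*(7) = 9]
q=1: r=2, s=7, t=-8   [86*(7) + 75*(-8) = 2]
q=4: r=1, s=-34, t=39   [86*(-34) + 75*(39) = 1]
q=2: r=0, s=75, t=-86   [86*(75) + 75*(-86) = 0]
GCD = 1 with t = 39, so 75*(39) ≡ 1 (mod 86)
Inverse = 39 mod 86 = 39
Check: 75 * 39 = 2925 ≡ 1 (mod 86)

75^(-1) ≡ 39 (mod 86)


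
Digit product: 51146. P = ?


5 × 1 × 1 × 4 × 6 = 120


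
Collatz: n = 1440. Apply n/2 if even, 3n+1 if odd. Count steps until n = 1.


1440 → 720 → 360 → 180 → 90 → 45 → 136 → 68 → 34 → 17 → 52 → 26 → 13 → 40 → 20 → 10 → 5 → 16 → 8 → 4 → 2 → 1
Total steps = 21

21 steps


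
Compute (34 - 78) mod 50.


34 - 78 = -44
-44 mod 50 = 6


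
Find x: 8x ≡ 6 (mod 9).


GCD(8, 9) = 1, unique solution
a^(-1) mod 9 = 8
x = 8 * 6 mod 9 = 3

x ≡ 3 (mod 9)


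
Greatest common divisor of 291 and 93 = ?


291 = 3 * 93 + 12
93 = 7 * 12 + 9
12 = 1 * 9 + 3
9 = 3 * 3 + 0
GCD = 3


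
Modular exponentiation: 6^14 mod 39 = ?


6^1 mod 39 = 6
6^2 mod 39 = 36
6^3 mod 39 = 21
6^4 mod 39 = 9
6^5 mod 39 = 15
6^6 mod 39 = 12
6^7 mod 39 = 33
6^8 mod 39 = 3
6^9 mod 39 = 18
6^10 mod 39 = 30
6^11 mod 39 = 24
6^12 mod 39 = 27
6^13 mod 39 = 6
6^14 mod 39 = 36


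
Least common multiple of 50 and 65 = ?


GCD(50, 65) = 5
LCM = 50*65/5 = 3250/5 = 650

LCM = 650


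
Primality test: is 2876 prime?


2876 / 2 = 1438 (exact division)
2876 is NOT prime.

No, 2876 is not prime


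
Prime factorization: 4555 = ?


4555 / 5 = 911
911 / 911 = 1
4555 = 5 × 911


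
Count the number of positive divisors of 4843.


4843 = 29^1 × 167^1
d(4843) = (1+1) × (1+1) = 4

4 divisors


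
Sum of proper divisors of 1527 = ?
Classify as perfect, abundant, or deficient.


Proper divisors: 1, 3, 509
Sum = 1 + 3 + 509 = 513
513 < 1527 → deficient

s(1527) = 513 (deficient)


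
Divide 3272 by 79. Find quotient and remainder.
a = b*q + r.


3272 = 79 * 41 + 33
Check: 3239 + 33 = 3272

q = 41, r = 33


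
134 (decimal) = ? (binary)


134 (base 10) = 134 (decimal)
134 (decimal) = 10000110 (base 2)


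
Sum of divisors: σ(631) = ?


Divisors of 631: 1, 631
Sum = 1 + 631 = 632

σ(631) = 632


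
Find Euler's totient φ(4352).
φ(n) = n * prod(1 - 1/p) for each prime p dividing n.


4352 = 2^8 × 17
Prime factors: 2, 17
φ(4352) = 4352 × (1-1/2) × (1-1/17)
= 4352 × 1/2 × 16/17 = 2048

φ(4352) = 2048


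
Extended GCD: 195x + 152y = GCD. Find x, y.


Tabular extended Euclidean (each row: r = 195*s + 152*t):
r=195, s=1, t=0
r=152, s=0, t=1
q=1: r=43, s=1, t=-1   [195*(1) + 152*(-1) = 43]
q=3: r=23, s=-3, t=4   [195*(-3) + 152*(4) = 23]
q=1: r=20, s=4, t=-5   [195*(4) + 152*(-5) = 20]
q=1: r=3, s=-7, t=9   [195*(-7) + 152*(9) = 3]
q=6: r=2, s=46, t=-59   [195*(46) + 152*(-59) = 2]
q=1: r=1, s=-53, t=68   [195*(-53) + 152*(68) = 1]
q=2: r=0, s=152, t=-195   [195*(152) + 152*(-195) = 0]
GCD = 1; from the row with r=1: x=-53, y=68
Check: 195*(-53) + 152*(68) = -10335 + 10336 = 1

GCD = 1, x = -53, y = 68


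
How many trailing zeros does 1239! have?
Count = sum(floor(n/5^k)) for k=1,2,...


floor(1239/5) = 247
floor(1239/25) = 49
floor(1239/125) = 9
floor(1239/625) = 1
Total = 306

306 trailing zeros


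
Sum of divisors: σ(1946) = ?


Divisors of 1946: 1, 2, 7, 14, 139, 278, 973, 1946
Sum = 1 + 2 + 7 + 14 + 139 + 278 + 973 + 1946 = 3360

σ(1946) = 3360


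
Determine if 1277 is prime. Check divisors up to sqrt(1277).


Check divisors up to sqrt(1277) = 35.7351
No divisors found.
1277 is prime.

Yes, 1277 is prime


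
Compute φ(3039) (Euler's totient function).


3039 = 3 × 1013
Prime factors: 3, 1013
φ(3039) = 3039 × (1-1/3) × (1-1/1013)
= 3039 × 2/3 × 1012/1013 = 2024

φ(3039) = 2024


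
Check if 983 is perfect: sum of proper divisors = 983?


Proper divisors of 983: 1
Sum = 1 = 1

No, 983 is not perfect (1 ≠ 983)


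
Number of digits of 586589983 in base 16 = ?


586589983 in base 16 = 22F6A71F
Number of digits = 8

8 digits (base 16)


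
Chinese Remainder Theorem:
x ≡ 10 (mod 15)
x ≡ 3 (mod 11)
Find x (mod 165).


M = 15*11 = 165
M1 = M/15 = 11, M2 = M/11 = 15
M1^(-1) mod 15 = 11, M2^(-1) mod 11 = 3
x = 10*11*11 + 3*15*3 = 1345
1345 mod 165 = 25
Check: 25 mod 15 = 10 ✓, 25 mod 11 = 3 ✓

x ≡ 25 (mod 165)


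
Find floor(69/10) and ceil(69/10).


69/10 = 6.9000
floor = 6
ceil = 7

floor = 6, ceil = 7


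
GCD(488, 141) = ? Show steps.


488 = 3 * 141 + 65
141 = 2 * 65 + 11
65 = 5 * 11 + 10
11 = 1 * 10 + 1
10 = 10 * 1 + 0
GCD = 1


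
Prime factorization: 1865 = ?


1865 / 5 = 373
373 / 373 = 1
1865 = 5 × 373


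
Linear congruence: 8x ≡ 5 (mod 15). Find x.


GCD(8, 15) = 1, unique solution
a^(-1) mod 15 = 2
x = 2 * 5 mod 15 = 10

x ≡ 10 (mod 15)


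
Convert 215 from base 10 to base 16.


215 (base 10) = 215 (decimal)
215 (decimal) = D7 (base 16)


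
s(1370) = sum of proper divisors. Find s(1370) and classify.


Proper divisors: 1, 2, 5, 10, 137, 274, 685
Sum = 1 + 2 + 5 + 10 + 137 + 274 + 685 = 1114
1114 < 1370 → deficient

s(1370) = 1114 (deficient)


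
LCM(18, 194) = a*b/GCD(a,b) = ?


GCD(18, 194) = 2
LCM = 18*194/2 = 3492/2 = 1746

LCM = 1746


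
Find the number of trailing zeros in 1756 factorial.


floor(1756/5) = 351
floor(1756/25) = 70
floor(1756/125) = 14
floor(1756/625) = 2
Total = 437

437 trailing zeros


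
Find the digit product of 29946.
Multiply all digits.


2 × 9 × 9 × 4 × 6 = 3888


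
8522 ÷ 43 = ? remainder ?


8522 = 43 * 198 + 8
Check: 8514 + 8 = 8522

q = 198, r = 8


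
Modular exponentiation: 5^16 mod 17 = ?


5^1 mod 17 = 5
5^2 mod 17 = 8
5^3 mod 17 = 6
5^4 mod 17 = 13
5^5 mod 17 = 14
5^6 mod 17 = 2
5^7 mod 17 = 10
5^8 mod 17 = 16
5^9 mod 17 = 12
5^10 mod 17 = 9
5^11 mod 17 = 11
5^12 mod 17 = 4
5^13 mod 17 = 3
5^14 mod 17 = 15
5^15 mod 17 = 7
5^16 mod 17 = 1


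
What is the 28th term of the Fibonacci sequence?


Sequence: 1, 1, 2, 3, 5, 8, 13, 21, 34, 55, 89, 144, 233, 377, 610, 987, 1597, 2584, 4181, 6765, 10946, 17711, 28657, 46368, 75025, 121393, 196418, 317811
F(28) = 317811


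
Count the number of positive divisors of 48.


48 = 2^4 × 3^1
d(48) = (4+1) × (1+1) = 10

10 divisors


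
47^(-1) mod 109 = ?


Use the extended Euclidean algorithm on (109, 47); each row r = 109*s + 47*t:
r=109, s=1, t=0
r=47, s=0, t=1
q=2: r=15, s=1, t=-2   [109*(1) + 47*(-2) = 15]
q=3: r=2, s=-3, t=7   [109*(-3) + 47*(7) = 2]
q=7: r=1, s=22, t=-51   [109*(22) + 47*(-51) = 1]
q=2: r=0, s=-47, t=109   [109*(-47) + 47*(109) = 0]
GCD = 1 with t = -51, so 47*(-51) ≡ 1 (mod 109)
Inverse = -51 mod 109 = 58
Check: 47 * 58 = 2726 ≡ 1 (mod 109)

47^(-1) ≡ 58 (mod 109)


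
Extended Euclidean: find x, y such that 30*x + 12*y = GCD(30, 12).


Tabular extended Euclidean (each row: r = 30*s + 12*t):
r=30, s=1, t=0
r=12, s=0, t=1
q=2: r=6, s=1, t=-2   [30*(1) + 12*(-2) = 6]
q=2: r=0, s=-2, t=5   [30*(-2) + 12*(5) = 0]
GCD = 6; from the row with r=6: x=1, y=-2
Check: 30*(1) + 12*(-2) = 30 - 24 = 6

GCD = 6, x = 1, y = -2


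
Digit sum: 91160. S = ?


9 + 1 + 1 + 6 + 0 = 17


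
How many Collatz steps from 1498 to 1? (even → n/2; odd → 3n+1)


1498 → 749 → 2248 → 1124 → 562 → 281 → 844 → 422 → 211 → 634 → 317 → 952 → 476 → 238 → 119 → 358 → 179 → 538 → 269 → 808 → 404 → 202 → 101 → 304 → 152 → 76 → 38 → 19 → 58 → 29 → 88 → 44 → 22 → 11 → 34 → 17 → 52 → 26 → 13 → 40 → 20 → 10 → 5 → 16 → 8 → 4 → 2 → 1
Total steps = 47

47 steps


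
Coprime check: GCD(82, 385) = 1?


Euclidean algorithm:
385 = 4 * 82 + 57
82 = 1 * 57 + 25
57 = 2 * 25 + 7
25 = 3 * 7 + 4
7 = 1 * 4 + 3
4 = 1 * 3 + 1
3 = 3 * 1 + 0
GCD(82, 385) = 1

Yes, coprime (GCD = 1)


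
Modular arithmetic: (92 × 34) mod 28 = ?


92 × 34 = 3128
3128 mod 28 = 20


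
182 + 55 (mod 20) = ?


182 + 55 = 237
237 mod 20 = 17


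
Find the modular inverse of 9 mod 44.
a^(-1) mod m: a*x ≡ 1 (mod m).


Use the extended Euclidean algorithm on (44, 9); each row r = 44*s + 9*t:
r=44, s=1, t=0
r=9, s=0, t=1
q=4: r=8, s=1, t=-4   [44*(1) + 9*(-4) = 8]
q=1: r=1, s=-1, t=5   [44*(-1) + 9*(5) = 1]
q=8: r=0, s=9, t=-44   [44*(9) + 9*(-44) = 0]
GCD = 1 with t = 5, so 9*(5) ≡ 1 (mod 44)
Inverse = 5 mod 44 = 5
Check: 9 * 5 = 45 ≡ 1 (mod 44)

9^(-1) ≡ 5 (mod 44)


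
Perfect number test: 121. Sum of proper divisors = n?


Proper divisors of 121: 1, 11
Sum = 1 + 11 = 12

No, 121 is not perfect (12 ≠ 121)


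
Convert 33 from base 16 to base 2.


33 (base 16) = 51 (decimal)
51 (decimal) = 110011 (base 2)


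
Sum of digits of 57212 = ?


5 + 7 + 2 + 1 + 2 = 17


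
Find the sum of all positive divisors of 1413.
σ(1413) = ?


Divisors of 1413: 1, 3, 9, 157, 471, 1413
Sum = 1 + 3 + 9 + 157 + 471 + 1413 = 2054

σ(1413) = 2054


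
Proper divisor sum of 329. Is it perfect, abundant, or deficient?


Proper divisors: 1, 7, 47
Sum = 1 + 7 + 47 = 55
55 < 329 → deficient

s(329) = 55 (deficient)


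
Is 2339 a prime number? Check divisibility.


Check divisors up to sqrt(2339) = 48.3632
No divisors found.
2339 is prime.

Yes, 2339 is prime


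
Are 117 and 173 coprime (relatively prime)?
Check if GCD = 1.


Euclidean algorithm:
173 = 1 * 117 + 56
117 = 2 * 56 + 5
56 = 11 * 5 + 1
5 = 5 * 1 + 0
GCD(117, 173) = 1

Yes, coprime (GCD = 1)


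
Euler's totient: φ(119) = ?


119 = 7 × 17
Prime factors: 7, 17
φ(119) = 119 × (1-1/7) × (1-1/17)
= 119 × 6/7 × 16/17 = 96

φ(119) = 96


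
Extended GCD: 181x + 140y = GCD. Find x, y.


Tabular extended Euclidean (each row: r = 181*s + 140*t):
r=181, s=1, t=0
r=140, s=0, t=1
q=1: r=41, s=1, t=-1   [181*(1) + 140*(-1) = 41]
q=3: r=17, s=-3, t=4   [181*(-3) + 140*(4) = 17]
q=2: r=7, s=7, t=-9   [181*(7) + 140*(-9) = 7]
q=2: r=3, s=-17, t=22   [181*(-17) + 140*(22) = 3]
q=2: r=1, s=41, t=-53   [181*(41) + 140*(-53) = 1]
q=3: r=0, s=-140, t=181   [181*(-140) + 140*(181) = 0]
GCD = 1; from the row with r=1: x=41, y=-53
Check: 181*(41) + 140*(-53) = 7421 - 7420 = 1

GCD = 1, x = 41, y = -53


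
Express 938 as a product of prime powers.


938 / 2 = 469
469 / 7 = 67
67 / 67 = 1
938 = 2 × 7 × 67


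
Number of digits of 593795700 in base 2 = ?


593795700 in base 2 = 100011011001001001101001110100
Number of digits = 30

30 digits (base 2)


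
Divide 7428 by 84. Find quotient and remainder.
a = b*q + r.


7428 = 84 * 88 + 36
Check: 7392 + 36 = 7428

q = 88, r = 36


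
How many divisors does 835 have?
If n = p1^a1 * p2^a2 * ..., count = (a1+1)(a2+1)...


835 = 5^1 × 167^1
d(835) = (1+1) × (1+1) = 4

4 divisors


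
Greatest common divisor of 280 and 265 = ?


280 = 1 * 265 + 15
265 = 17 * 15 + 10
15 = 1 * 10 + 5
10 = 2 * 5 + 0
GCD = 5


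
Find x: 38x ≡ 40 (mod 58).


GCD(38, 58) = 2 divides 40
Divide: 19x ≡ 20 (mod 29)
x ≡ 27 (mod 29)


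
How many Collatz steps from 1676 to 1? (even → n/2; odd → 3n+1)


1676 → 838 → 419 → 1258 → 629 → 1888 → 944 → 472 → 236 → 118 → 59 → 178 → 89 → 268 → 134 → 67 → 202 → 101 → 304 → 152 → 76 → 38 → 19 → 58 → 29 → 88 → 44 → 22 → 11 → 34 → 17 → 52 → 26 → 13 → 40 → 20 → 10 → 5 → 16 → 8 → 4 → 2 → 1
Total steps = 42

42 steps


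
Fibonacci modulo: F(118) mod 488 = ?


F(k) mod 488 for k=1..118:
1, 1, 2, 3, 5, 8, 13, 21, 34, 55, 89, 144, 233, 377, 122, 11, 133, 144, 277, 421, 210, 143, 353, 8, 361, 369, 242, 123, 365, 0, 365, 365, 242, 119, 361, 480, 353, 345, 210, 67, 277, 344, 133, 477, 122, 111, 233, 344, 89, 433, 34, 467, 13, 480, 5, 485, 2, 487, 1, 0, 1, 1, 2, 3, 5, 8, 13, 21, 34, 55, 89, 144, 233, 377, 122, 11, 133, 144, 277, 421, 210, 143, 353, 8, 361, 369, 242, 123, 365, 0, 365, 365, 242, 119, 361, 480, 353, 345, 210, 67, 277, 344, 133, 477, 122, 111, 233, 344, 89, 433, 34, 467, 13, 480, 5, 485, 2, 487
F(118) mod 488 = 487


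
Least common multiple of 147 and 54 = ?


GCD(147, 54) = 3
LCM = 147*54/3 = 7938/3 = 2646

LCM = 2646


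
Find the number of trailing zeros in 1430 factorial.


floor(1430/5) = 286
floor(1430/25) = 57
floor(1430/125) = 11
floor(1430/625) = 2
Total = 356

356 trailing zeros


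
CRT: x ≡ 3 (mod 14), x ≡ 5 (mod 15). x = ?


M = 14*15 = 210
M1 = M/14 = 15, M2 = M/15 = 14
M1^(-1) mod 14 = 1, M2^(-1) mod 15 = 14
x = 3*15*1 + 5*14*14 = 1025
1025 mod 210 = 185
Check: 185 mod 14 = 3 ✓, 185 mod 15 = 5 ✓

x ≡ 185 (mod 210)


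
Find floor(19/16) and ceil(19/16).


19/16 = 1.1875
floor = 1
ceil = 2

floor = 1, ceil = 2


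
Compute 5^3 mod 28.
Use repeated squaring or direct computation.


5^1 mod 28 = 5
5^2 mod 28 = 25
5^3 mod 28 = 13


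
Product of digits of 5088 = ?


5 × 0 × 8 × 8 = 0


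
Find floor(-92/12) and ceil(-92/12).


-92/12 = -7.6667
floor = -8
ceil = -7

floor = -8, ceil = -7


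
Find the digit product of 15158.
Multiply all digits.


1 × 5 × 1 × 5 × 8 = 200


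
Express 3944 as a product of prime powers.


3944 / 2 = 1972
1972 / 2 = 986
986 / 2 = 493
493 / 17 = 29
29 / 29 = 1
3944 = 2^3 × 17 × 29


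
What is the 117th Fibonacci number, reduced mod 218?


F(k) mod 218 for k=1..117:
1, 1, 2, 3, 5, 8, 13, 21, 34, 55, 89, 144, 15, 159, 174, 115, 71, 186, 39, 7, 46, 53, 99, 152, 33, 185, 0, 185, 185, 152, 119, 53, 172, 7, 179, 186, 147, 115, 44, 159, 203, 144, 129, 55, 184, 21, 205, 8, 213, 3, 216, 1, 217, 0, 217, 217, 216, 215, 213, 210, 205, 197, 184, 163, 129, 74, 203, 59, 44, 103, 147, 32, 179, 211, 172, 165, 119, 66, 185, 33, 0, 33, 33, 66, 99, 165, 46, 211, 39, 32, 71, 103, 174, 59, 15, 74, 89, 163, 34, 197, 13, 210, 5, 215, 2, 217, 1, 0, 1, 1, 2, 3, 5, 8, 13, 21, 34
F(117) mod 218 = 34


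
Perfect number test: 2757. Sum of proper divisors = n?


Proper divisors of 2757: 1, 3, 919
Sum = 1 + 3 + 919 = 923

No, 2757 is not perfect (923 ≠ 2757)


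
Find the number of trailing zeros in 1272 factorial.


floor(1272/5) = 254
floor(1272/25) = 50
floor(1272/125) = 10
floor(1272/625) = 2
Total = 316

316 trailing zeros


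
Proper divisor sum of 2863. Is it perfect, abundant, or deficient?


Proper divisors: 1, 7, 409
Sum = 1 + 7 + 409 = 417
417 < 2863 → deficient

s(2863) = 417 (deficient)


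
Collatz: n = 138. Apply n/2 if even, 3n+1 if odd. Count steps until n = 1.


138 → 69 → 208 → 104 → 52 → 26 → 13 → 40 → 20 → 10 → 5 → 16 → 8 → 4 → 2 → 1
Total steps = 15

15 steps


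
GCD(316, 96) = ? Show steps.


316 = 3 * 96 + 28
96 = 3 * 28 + 12
28 = 2 * 12 + 4
12 = 3 * 4 + 0
GCD = 4


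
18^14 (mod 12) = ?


18^1 mod 12 = 6
18^2 mod 12 = 0
18^3 mod 12 = 0
18^4 mod 12 = 0
18^5 mod 12 = 0
18^6 mod 12 = 0
18^7 mod 12 = 0
18^8 mod 12 = 0
18^9 mod 12 = 0
18^10 mod 12 = 0
18^11 mod 12 = 0
18^12 mod 12 = 0
18^13 mod 12 = 0
18^14 mod 12 = 0


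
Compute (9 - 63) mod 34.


9 - 63 = -54
-54 mod 34 = 14


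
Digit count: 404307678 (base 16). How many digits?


404307678 in base 16 = 18193EDE
Number of digits = 8

8 digits (base 16)


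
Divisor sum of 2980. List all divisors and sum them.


Divisors of 2980: 1, 2, 4, 5, 10, 20, 149, 298, 596, 745, 1490, 2980
Sum = 1 + 2 + 4 + 5 + 10 + 20 + 149 + 298 + 596 + 745 + 1490 + 2980 = 6300

σ(2980) = 6300


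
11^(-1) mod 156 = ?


Use the extended Euclidean algorithm on (156, 11); each row r = 156*s + 11*t:
r=156, s=1, t=0
r=11, s=0, t=1
q=14: r=2, s=1, t=-14   [156*(1) + 11*(-14) = 2]
q=5: r=1, s=-5, t=71   [156*(-5) + 11*(71) = 1]
q=2: r=0, s=11, t=-156   [156*(11) + 11*(-156) = 0]
GCD = 1 with t = 71, so 11*(71) ≡ 1 (mod 156)
Inverse = 71 mod 156 = 71
Check: 11 * 71 = 781 ≡ 1 (mod 156)

11^(-1) ≡ 71 (mod 156)


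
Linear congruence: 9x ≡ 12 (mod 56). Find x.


GCD(9, 56) = 1, unique solution
a^(-1) mod 56 = 25
x = 25 * 12 mod 56 = 20

x ≡ 20 (mod 56)


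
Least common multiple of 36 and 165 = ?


GCD(36, 165) = 3
LCM = 36*165/3 = 5940/3 = 1980

LCM = 1980


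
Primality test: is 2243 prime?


Check divisors up to sqrt(2243) = 47.3603
No divisors found.
2243 is prime.

Yes, 2243 is prime


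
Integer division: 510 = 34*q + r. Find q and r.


510 = 34 * 15 + 0
Check: 510 + 0 = 510

q = 15, r = 0


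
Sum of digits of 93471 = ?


9 + 3 + 4 + 7 + 1 = 24


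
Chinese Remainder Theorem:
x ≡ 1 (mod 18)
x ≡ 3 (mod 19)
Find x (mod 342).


M = 18*19 = 342
M1 = M/18 = 19, M2 = M/19 = 18
M1^(-1) mod 18 = 1, M2^(-1) mod 19 = 18
x = 1*19*1 + 3*18*18 = 991
991 mod 342 = 307
Check: 307 mod 18 = 1 ✓, 307 mod 19 = 3 ✓

x ≡ 307 (mod 342)


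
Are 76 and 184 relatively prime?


Euclidean algorithm:
184 = 2 * 76 + 32
76 = 2 * 32 + 12
32 = 2 * 12 + 8
12 = 1 * 8 + 4
8 = 2 * 4 + 0
GCD(76, 184) = 4

No, not coprime (GCD = 4)


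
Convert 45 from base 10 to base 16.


45 (base 10) = 45 (decimal)
45 (decimal) = 2D (base 16)


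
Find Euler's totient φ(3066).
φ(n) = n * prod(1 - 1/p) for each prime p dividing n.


3066 = 2 × 3 × 7 × 73
Prime factors: 2, 3, 7, 73
φ(3066) = 3066 × (1-1/2) × (1-1/3) × (1-1/7) × (1-1/73)
= 3066 × 1/2 × 2/3 × 6/7 × 72/73 = 864

φ(3066) = 864


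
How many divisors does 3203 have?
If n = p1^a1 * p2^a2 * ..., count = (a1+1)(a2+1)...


3203 = 3203^1
d(3203) = (1+1) = 2

2 divisors


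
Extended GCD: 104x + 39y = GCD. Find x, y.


Tabular extended Euclidean (each row: r = 104*s + 39*t):
r=104, s=1, t=0
r=39, s=0, t=1
q=2: r=26, s=1, t=-2   [104*(1) + 39*(-2) = 26]
q=1: r=13, s=-1, t=3   [104*(-1) + 39*(3) = 13]
q=2: r=0, s=3, t=-8   [104*(3) + 39*(-8) = 0]
GCD = 13; from the row with r=13: x=-1, y=3
Check: 104*(-1) + 39*(3) = -104 + 117 = 13

GCD = 13, x = -1, y = 3


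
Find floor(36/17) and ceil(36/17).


36/17 = 2.1176
floor = 2
ceil = 3

floor = 2, ceil = 3


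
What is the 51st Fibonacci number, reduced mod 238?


F(k) mod 238 for k=1..51:
1, 1, 2, 3, 5, 8, 13, 21, 34, 55, 89, 144, 233, 139, 134, 35, 169, 204, 135, 101, 236, 99, 97, 196, 55, 13, 68, 81, 149, 230, 141, 133, 36, 169, 205, 136, 103, 1, 104, 105, 209, 76, 47, 123, 170, 55, 225, 42, 29, 71, 100
F(51) mod 238 = 100


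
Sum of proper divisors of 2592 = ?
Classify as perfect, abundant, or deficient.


Proper divisors: 1, 2, 3, 4, 6, 8, 9, 12, 16, 18, 24, 27, 32, 36, 48, 54, 72, 81, 96, 108, 144, 162, 216, 288, 324, 432, 648, 864, 1296
Sum = 1 + 2 + 3 + 4 + 6 + 8 + 9 + 12 + 16 + 18 + 24 + 27 + 32 + 36 + 48 + 54 + 72 + 81 + 96 + 108 + 144 + 162 + 216 + 288 + 324 + 432 + 648 + 864 + 1296 = 5031
5031 > 2592 → abundant

s(2592) = 5031 (abundant)


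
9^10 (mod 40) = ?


9^1 mod 40 = 9
9^2 mod 40 = 1
9^3 mod 40 = 9
9^4 mod 40 = 1
9^5 mod 40 = 9
9^6 mod 40 = 1
9^7 mod 40 = 9
9^8 mod 40 = 1
9^9 mod 40 = 9
9^10 mod 40 = 1


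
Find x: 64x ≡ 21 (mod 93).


GCD(64, 93) = 1, unique solution
a^(-1) mod 93 = 16
x = 16 * 21 mod 93 = 57

x ≡ 57 (mod 93)


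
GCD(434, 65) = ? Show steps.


434 = 6 * 65 + 44
65 = 1 * 44 + 21
44 = 2 * 21 + 2
21 = 10 * 2 + 1
2 = 2 * 1 + 0
GCD = 1


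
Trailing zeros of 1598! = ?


floor(1598/5) = 319
floor(1598/25) = 63
floor(1598/125) = 12
floor(1598/625) = 2
Total = 396

396 trailing zeros


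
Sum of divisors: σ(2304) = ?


Divisors of 2304: 1, 2, 3, 4, 6, 8, 9, 12, 16, 18, 24, 32, 36, 48, 64, 72, 96, 128, 144, 192, 256, 288, 384, 576, 768, 1152, 2304
Sum = 1 + 2 + 3 + 4 + 6 + 8 + 9 + 12 + 16 + 18 + 24 + 32 + 36 + 48 + 64 + 72 + 96 + 128 + 144 + 192 + 256 + 288 + 384 + 576 + 768 + 1152 + 2304 = 6643

σ(2304) = 6643


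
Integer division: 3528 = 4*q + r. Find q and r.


3528 = 4 * 882 + 0
Check: 3528 + 0 = 3528

q = 882, r = 0


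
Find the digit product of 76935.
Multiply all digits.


7 × 6 × 9 × 3 × 5 = 5670


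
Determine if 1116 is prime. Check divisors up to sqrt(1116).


1116 / 2 = 558 (exact division)
1116 is NOT prime.

No, 1116 is not prime


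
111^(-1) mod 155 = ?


Use the extended Euclidean algorithm on (155, 111); each row r = 155*s + 111*t:
r=155, s=1, t=0
r=111, s=0, t=1
q=1: r=44, s=1, t=-1   [155*(1) + 111*(-1) = 44]
q=2: r=23, s=-2, t=3   [155*(-2) + 111*(3) = 23]
q=1: r=21, s=3, t=-4   [155*(3) + 111*(-4) = 21]
q=1: r=2, s=-5, t=7   [155*(-5) + 111*(7) = 2]
q=10: r=1, s=53, t=-74   [155*(53) + 111*(-74) = 1]
q=2: r=0, s=-111, t=155   [155*(-111) + 111*(155) = 0]
GCD = 1 with t = -74, so 111*(-74) ≡ 1 (mod 155)
Inverse = -74 mod 155 = 81
Check: 111 * 81 = 8991 ≡ 1 (mod 155)

111^(-1) ≡ 81 (mod 155)


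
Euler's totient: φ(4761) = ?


4761 = 3^2 × 23^2
Prime factors: 3, 23
φ(4761) = 4761 × (1-1/3) × (1-1/23)
= 4761 × 2/3 × 22/23 = 3036

φ(4761) = 3036


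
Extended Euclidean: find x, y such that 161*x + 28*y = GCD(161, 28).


Tabular extended Euclidean (each row: r = 161*s + 28*t):
r=161, s=1, t=0
r=28, s=0, t=1
q=5: r=21, s=1, t=-5   [161*(1) + 28*(-5) = 21]
q=1: r=7, s=-1, t=6   [161*(-1) + 28*(6) = 7]
q=3: r=0, s=4, t=-23   [161*(4) + 28*(-23) = 0]
GCD = 7; from the row with r=7: x=-1, y=6
Check: 161*(-1) + 28*(6) = -161 + 168 = 7

GCD = 7, x = -1, y = 6


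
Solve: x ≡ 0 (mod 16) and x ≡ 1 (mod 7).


M = 16*7 = 112
M1 = M/16 = 7, M2 = M/7 = 16
M1^(-1) mod 16 = 7, M2^(-1) mod 7 = 4
x = 0*7*7 + 1*16*4 = 64
64 mod 112 = 64
Check: 64 mod 16 = 0 ✓, 64 mod 7 = 1 ✓

x ≡ 64 (mod 112)


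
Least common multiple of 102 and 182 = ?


GCD(102, 182) = 2
LCM = 102*182/2 = 18564/2 = 9282

LCM = 9282


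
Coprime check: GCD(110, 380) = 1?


Euclidean algorithm:
380 = 3 * 110 + 50
110 = 2 * 50 + 10
50 = 5 * 10 + 0
GCD(110, 380) = 10

No, not coprime (GCD = 10)


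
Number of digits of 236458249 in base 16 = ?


236458249 in base 16 = E181109
Number of digits = 7

7 digits (base 16)


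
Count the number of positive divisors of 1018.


1018 = 2^1 × 509^1
d(1018) = (1+1) × (1+1) = 4

4 divisors


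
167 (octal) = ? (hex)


167 (base 8) = 119 (decimal)
119 (decimal) = 77 (base 16)


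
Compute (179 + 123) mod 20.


179 + 123 = 302
302 mod 20 = 2


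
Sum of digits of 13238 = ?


1 + 3 + 2 + 3 + 8 = 17


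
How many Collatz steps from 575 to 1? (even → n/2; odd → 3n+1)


575 → 1726 → 863 → 2590 → 1295 → 3886 → 1943 → 5830 → 2915 → 8746 → 4373 → 13120 → 6560 → 3280 → 1640 → 820 → 410 → 205 → 616 → 308 → 154 → 77 → 232 → 116 → 58 → 29 → 88 → 44 → 22 → 11 → 34 → 17 → 52 → 26 → 13 → 40 → 20 → 10 → 5 → 16 → 8 → 4 → 2 → 1
Total steps = 43

43 steps


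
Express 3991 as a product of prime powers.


3991 / 13 = 307
307 / 307 = 1
3991 = 13 × 307


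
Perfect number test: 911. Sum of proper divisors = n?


Proper divisors of 911: 1
Sum = 1 = 1

No, 911 is not perfect (1 ≠ 911)


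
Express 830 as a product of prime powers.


830 / 2 = 415
415 / 5 = 83
83 / 83 = 1
830 = 2 × 5 × 83


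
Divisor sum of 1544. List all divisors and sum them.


Divisors of 1544: 1, 2, 4, 8, 193, 386, 772, 1544
Sum = 1 + 2 + 4 + 8 + 193 + 386 + 772 + 1544 = 2910

σ(1544) = 2910


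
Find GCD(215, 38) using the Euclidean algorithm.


215 = 5 * 38 + 25
38 = 1 * 25 + 13
25 = 1 * 13 + 12
13 = 1 * 12 + 1
12 = 12 * 1 + 0
GCD = 1


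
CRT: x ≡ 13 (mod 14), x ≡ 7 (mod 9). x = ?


M = 14*9 = 126
M1 = M/14 = 9, M2 = M/9 = 14
M1^(-1) mod 14 = 11, M2^(-1) mod 9 = 2
x = 13*9*11 + 7*14*2 = 1483
1483 mod 126 = 97
Check: 97 mod 14 = 13 ✓, 97 mod 9 = 7 ✓

x ≡ 97 (mod 126)


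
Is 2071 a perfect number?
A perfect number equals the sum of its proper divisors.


Proper divisors of 2071: 1, 19, 109
Sum = 1 + 19 + 109 = 129

No, 2071 is not perfect (129 ≠ 2071)


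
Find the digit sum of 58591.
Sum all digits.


5 + 8 + 5 + 9 + 1 = 28


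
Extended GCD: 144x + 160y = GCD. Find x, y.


Tabular extended Euclidean (each row: r = 144*s + 160*t):
r=144, s=1, t=0
r=160, s=0, t=1
q=0: r=144, s=1, t=0   [144*(1) + 160*(0) = 144]
q=1: r=16, s=-1, t=1   [144*(-1) + 160*(1) = 16]
q=9: r=0, s=10, t=-9   [144*(10) + 160*(-9) = 0]
GCD = 16; from the row with r=16: x=-1, y=1
Check: 144*(-1) + 160*(1) = -144 + 160 = 16

GCD = 16, x = -1, y = 1


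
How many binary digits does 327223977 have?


327223977 in base 2 = 10011100000010000101010101001
Number of digits = 29

29 digits (base 2)


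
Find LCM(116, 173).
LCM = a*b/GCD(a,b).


GCD(116, 173) = 1
LCM = 116*173/1 = 20068/1 = 20068

LCM = 20068


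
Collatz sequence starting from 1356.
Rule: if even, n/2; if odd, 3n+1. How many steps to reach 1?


1356 → 678 → 339 → 1018 → 509 → 1528 → 764 → 382 → 191 → 574 → 287 → 862 → 431 → 1294 → 647 → 1942 → 971 → 2914 → 1457 → 4372 → 2186 → 1093 → 3280 → 1640 → 820 → 410 → 205 → 616 → 308 → 154 → 77 → 232 → 116 → 58 → 29 → 88 → 44 → 22 → 11 → 34 → 17 → 52 → 26 → 13 → 40 → 20 → 10 → 5 → 16 → 8 → 4 → 2 → 1
Total steps = 52

52 steps


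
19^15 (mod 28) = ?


19^1 mod 28 = 19
19^2 mod 28 = 25
19^3 mod 28 = 27
19^4 mod 28 = 9
19^5 mod 28 = 3
19^6 mod 28 = 1
19^7 mod 28 = 19
19^8 mod 28 = 25
19^9 mod 28 = 27
19^10 mod 28 = 9
19^11 mod 28 = 3
19^12 mod 28 = 1
19^13 mod 28 = 19
19^14 mod 28 = 25
19^15 mod 28 = 27


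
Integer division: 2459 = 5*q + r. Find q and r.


2459 = 5 * 491 + 4
Check: 2455 + 4 = 2459

q = 491, r = 4


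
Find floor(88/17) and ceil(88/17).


88/17 = 5.1765
floor = 5
ceil = 6

floor = 5, ceil = 6


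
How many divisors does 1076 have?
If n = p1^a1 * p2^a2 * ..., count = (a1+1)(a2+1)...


1076 = 2^2 × 269^1
d(1076) = (2+1) × (1+1) = 6

6 divisors


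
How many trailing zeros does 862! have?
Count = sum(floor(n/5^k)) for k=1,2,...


floor(862/5) = 172
floor(862/25) = 34
floor(862/125) = 6
floor(862/625) = 1
Total = 213

213 trailing zeros


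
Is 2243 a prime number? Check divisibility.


Check divisors up to sqrt(2243) = 47.3603
No divisors found.
2243 is prime.

Yes, 2243 is prime


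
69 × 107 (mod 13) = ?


69 × 107 = 7383
7383 mod 13 = 12


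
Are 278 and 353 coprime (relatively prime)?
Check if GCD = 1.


Euclidean algorithm:
353 = 1 * 278 + 75
278 = 3 * 75 + 53
75 = 1 * 53 + 22
53 = 2 * 22 + 9
22 = 2 * 9 + 4
9 = 2 * 4 + 1
4 = 4 * 1 + 0
GCD(278, 353) = 1

Yes, coprime (GCD = 1)


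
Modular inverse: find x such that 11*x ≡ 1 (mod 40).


Use the extended Euclidean algorithm on (40, 11); each row r = 40*s + 11*t:
r=40, s=1, t=0
r=11, s=0, t=1
q=3: r=7, s=1, t=-3   [40*(1) + 11*(-3) = 7]
q=1: r=4, s=-1, t=4   [40*(-1) + 11*(4) = 4]
q=1: r=3, s=2, t=-7   [40*(2) + 11*(-7) = 3]
q=1: r=1, s=-3, t=11   [40*(-3) + 11*(11) = 1]
q=3: r=0, s=11, t=-40   [40*(11) + 11*(-40) = 0]
GCD = 1 with t = 11, so 11*(11) ≡ 1 (mod 40)
Inverse = 11 mod 40 = 11
Check: 11 * 11 = 121 ≡ 1 (mod 40)

11^(-1) ≡ 11 (mod 40)


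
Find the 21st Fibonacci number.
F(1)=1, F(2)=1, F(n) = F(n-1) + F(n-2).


Sequence: 1, 1, 2, 3, 5, 8, 13, 21, 34, 55, 89, 144, 233, 377, 610, 987, 1597, 2584, 4181, 6765, 10946
F(21) = 10946


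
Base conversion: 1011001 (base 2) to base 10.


1011001 (base 2) = 89 (decimal)
89 (decimal) = 89 (base 10)


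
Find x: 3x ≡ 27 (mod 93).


GCD(3, 93) = 3 divides 27
Divide: 1x ≡ 9 (mod 31)
x ≡ 9 (mod 31)


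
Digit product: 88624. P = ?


8 × 8 × 6 × 2 × 4 = 3072


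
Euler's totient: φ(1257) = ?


1257 = 3 × 419
Prime factors: 3, 419
φ(1257) = 1257 × (1-1/3) × (1-1/419)
= 1257 × 2/3 × 418/419 = 836

φ(1257) = 836


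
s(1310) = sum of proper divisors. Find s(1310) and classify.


Proper divisors: 1, 2, 5, 10, 131, 262, 655
Sum = 1 + 2 + 5 + 10 + 131 + 262 + 655 = 1066
1066 < 1310 → deficient

s(1310) = 1066 (deficient)


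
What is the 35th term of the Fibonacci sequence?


Sequence: 1, 1, 2, 3, 5, 8, 13, 21, 34, 55, 89, 144, 233, 377, 610, 987, 1597, 2584, 4181, 6765, 10946, 17711, 28657, 46368, 75025, 121393, 196418, 317811, 514229, 832040, 1346269, 2178309, 3524578, 5702887, 9227465
F(35) = 9227465


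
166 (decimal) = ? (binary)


166 (base 10) = 166 (decimal)
166 (decimal) = 10100110 (base 2)


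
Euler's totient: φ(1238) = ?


1238 = 2 × 619
Prime factors: 2, 619
φ(1238) = 1238 × (1-1/2) × (1-1/619)
= 1238 × 1/2 × 618/619 = 618

φ(1238) = 618


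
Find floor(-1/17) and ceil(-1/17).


-1/17 = -0.0588
floor = -1
ceil = 0

floor = -1, ceil = 0


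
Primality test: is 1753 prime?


Check divisors up to sqrt(1753) = 41.8688
No divisors found.
1753 is prime.

Yes, 1753 is prime


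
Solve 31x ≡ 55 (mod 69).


GCD(31, 69) = 1, unique solution
a^(-1) mod 69 = 49
x = 49 * 55 mod 69 = 4

x ≡ 4 (mod 69)


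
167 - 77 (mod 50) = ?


167 - 77 = 90
90 mod 50 = 40


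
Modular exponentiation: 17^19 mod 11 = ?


17^1 mod 11 = 6
17^2 mod 11 = 3
17^3 mod 11 = 7
17^4 mod 11 = 9
17^5 mod 11 = 10
17^6 mod 11 = 5
17^7 mod 11 = 8
17^8 mod 11 = 4
17^9 mod 11 = 2
17^10 mod 11 = 1
17^11 mod 11 = 6
17^12 mod 11 = 3
17^13 mod 11 = 7
17^14 mod 11 = 9
17^15 mod 11 = 10
17^16 mod 11 = 5
17^17 mod 11 = 8
17^18 mod 11 = 4
17^19 mod 11 = 2


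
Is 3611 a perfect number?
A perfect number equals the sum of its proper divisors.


Proper divisors of 3611: 1, 23, 157
Sum = 1 + 23 + 157 = 181

No, 3611 is not perfect (181 ≠ 3611)


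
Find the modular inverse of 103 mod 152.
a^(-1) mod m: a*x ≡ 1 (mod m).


Use the extended Euclidean algorithm on (152, 103); each row r = 152*s + 103*t:
r=152, s=1, t=0
r=103, s=0, t=1
q=1: r=49, s=1, t=-1   [152*(1) + 103*(-1) = 49]
q=2: r=5, s=-2, t=3   [152*(-2) + 103*(3) = 5]
q=9: r=4, s=19, t=-28   [152*(19) + 103*(-28) = 4]
q=1: r=1, s=-21, t=31   [152*(-21) + 103*(31) = 1]
q=4: r=0, s=103, t=-152   [152*(103) + 103*(-152) = 0]
GCD = 1 with t = 31, so 103*(31) ≡ 1 (mod 152)
Inverse = 31 mod 152 = 31
Check: 103 * 31 = 3193 ≡ 1 (mod 152)

103^(-1) ≡ 31 (mod 152)


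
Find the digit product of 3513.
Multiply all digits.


3 × 5 × 1 × 3 = 45


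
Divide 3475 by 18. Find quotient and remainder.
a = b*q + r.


3475 = 18 * 193 + 1
Check: 3474 + 1 = 3475

q = 193, r = 1


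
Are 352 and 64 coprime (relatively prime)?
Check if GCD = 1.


Euclidean algorithm:
352 = 5 * 64 + 32
64 = 2 * 32 + 0
GCD(352, 64) = 32

No, not coprime (GCD = 32)


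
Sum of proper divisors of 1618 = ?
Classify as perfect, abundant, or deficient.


Proper divisors: 1, 2, 809
Sum = 1 + 2 + 809 = 812
812 < 1618 → deficient

s(1618) = 812 (deficient)


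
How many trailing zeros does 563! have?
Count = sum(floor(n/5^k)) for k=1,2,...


floor(563/5) = 112
floor(563/25) = 22
floor(563/125) = 4
Total = 138

138 trailing zeros


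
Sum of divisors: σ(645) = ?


Divisors of 645: 1, 3, 5, 15, 43, 129, 215, 645
Sum = 1 + 3 + 5 + 15 + 43 + 129 + 215 + 645 = 1056

σ(645) = 1056


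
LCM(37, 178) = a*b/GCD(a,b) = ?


GCD(37, 178) = 1
LCM = 37*178/1 = 6586/1 = 6586

LCM = 6586


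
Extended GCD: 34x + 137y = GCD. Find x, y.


Tabular extended Euclidean (each row: r = 34*s + 137*t):
r=34, s=1, t=0
r=137, s=0, t=1
q=0: r=34, s=1, t=0   [34*(1) + 137*(0) = 34]
q=4: r=1, s=-4, t=1   [34*(-4) + 137*(1) = 1]
q=34: r=0, s=137, t=-34   [34*(137) + 137*(-34) = 0]
GCD = 1; from the row with r=1: x=-4, y=1
Check: 34*(-4) + 137*(1) = -136 + 137 = 1

GCD = 1, x = -4, y = 1


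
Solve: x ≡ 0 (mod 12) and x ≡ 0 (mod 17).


M = 12*17 = 204
M1 = M/12 = 17, M2 = M/17 = 12
M1^(-1) mod 12 = 5, M2^(-1) mod 17 = 10
x = 0*17*5 + 0*12*10 = 0
0 mod 204 = 0
Check: 0 mod 12 = 0 ✓, 0 mod 17 = 0 ✓

x ≡ 0 (mod 204)


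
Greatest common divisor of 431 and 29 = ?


431 = 14 * 29 + 25
29 = 1 * 25 + 4
25 = 6 * 4 + 1
4 = 4 * 1 + 0
GCD = 1


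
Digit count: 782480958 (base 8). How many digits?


782480958 in base 8 = 5650733076
Number of digits = 10

10 digits (base 8)


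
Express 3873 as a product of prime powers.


3873 / 3 = 1291
1291 / 1291 = 1
3873 = 3 × 1291


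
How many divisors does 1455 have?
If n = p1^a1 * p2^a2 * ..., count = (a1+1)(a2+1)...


1455 = 3^1 × 5^1 × 97^1
d(1455) = (1+1) × (1+1) × (1+1) = 8

8 divisors


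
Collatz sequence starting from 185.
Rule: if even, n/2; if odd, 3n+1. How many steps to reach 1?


185 → 556 → 278 → 139 → 418 → 209 → 628 → 314 → 157 → 472 → 236 → 118 → 59 → 178 → 89 → 268 → 134 → 67 → 202 → 101 → 304 → 152 → 76 → 38 → 19 → 58 → 29 → 88 → 44 → 22 → 11 → 34 → 17 → 52 → 26 → 13 → 40 → 20 → 10 → 5 → 16 → 8 → 4 → 2 → 1
Total steps = 44

44 steps


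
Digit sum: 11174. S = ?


1 + 1 + 1 + 7 + 4 = 14


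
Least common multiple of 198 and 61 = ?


GCD(198, 61) = 1
LCM = 198*61/1 = 12078/1 = 12078

LCM = 12078


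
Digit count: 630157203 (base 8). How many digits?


630157203 in base 8 = 4543667623
Number of digits = 10

10 digits (base 8)


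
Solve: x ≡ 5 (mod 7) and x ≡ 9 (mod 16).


M = 7*16 = 112
M1 = M/7 = 16, M2 = M/16 = 7
M1^(-1) mod 7 = 4, M2^(-1) mod 16 = 7
x = 5*16*4 + 9*7*7 = 761
761 mod 112 = 89
Check: 89 mod 7 = 5 ✓, 89 mod 16 = 9 ✓

x ≡ 89 (mod 112)


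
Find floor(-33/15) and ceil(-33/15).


-33/15 = -2.2000
floor = -3
ceil = -2

floor = -3, ceil = -2


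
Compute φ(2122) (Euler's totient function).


2122 = 2 × 1061
Prime factors: 2, 1061
φ(2122) = 2122 × (1-1/2) × (1-1/1061)
= 2122 × 1/2 × 1060/1061 = 1060

φ(2122) = 1060


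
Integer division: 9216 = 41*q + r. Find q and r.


9216 = 41 * 224 + 32
Check: 9184 + 32 = 9216

q = 224, r = 32


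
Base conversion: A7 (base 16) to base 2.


A7 (base 16) = 167 (decimal)
167 (decimal) = 10100111 (base 2)


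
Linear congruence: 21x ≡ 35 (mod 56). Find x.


GCD(21, 56) = 7 divides 35
Divide: 3x ≡ 5 (mod 8)
x ≡ 7 (mod 8)


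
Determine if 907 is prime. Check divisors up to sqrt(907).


Check divisors up to sqrt(907) = 30.1164
No divisors found.
907 is prime.

Yes, 907 is prime


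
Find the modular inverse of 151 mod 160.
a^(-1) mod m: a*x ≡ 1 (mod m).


Use the extended Euclidean algorithm on (160, 151); each row r = 160*s + 151*t:
r=160, s=1, t=0
r=151, s=0, t=1
q=1: r=9, s=1, t=-1   [160*(1) + 151*(-1) = 9]
q=16: r=7, s=-16, t=17   [160*(-16) + 151*(17) = 7]
q=1: r=2, s=17, t=-18   [160*(17) + 151*(-18) = 2]
q=3: r=1, s=-67, t=71   [160*(-67) + 151*(71) = 1]
q=2: r=0, s=151, t=-160   [160*(151) + 151*(-160) = 0]
GCD = 1 with t = 71, so 151*(71) ≡ 1 (mod 160)
Inverse = 71 mod 160 = 71
Check: 151 * 71 = 10721 ≡ 1 (mod 160)

151^(-1) ≡ 71 (mod 160)


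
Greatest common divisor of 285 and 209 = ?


285 = 1 * 209 + 76
209 = 2 * 76 + 57
76 = 1 * 57 + 19
57 = 3 * 19 + 0
GCD = 19


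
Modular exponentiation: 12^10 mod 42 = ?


12^1 mod 42 = 12
12^2 mod 42 = 18
12^3 mod 42 = 6
12^4 mod 42 = 30
12^5 mod 42 = 24
12^6 mod 42 = 36
12^7 mod 42 = 12
12^8 mod 42 = 18
12^9 mod 42 = 6
12^10 mod 42 = 30


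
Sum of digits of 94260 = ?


9 + 4 + 2 + 6 + 0 = 21


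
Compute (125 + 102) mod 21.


125 + 102 = 227
227 mod 21 = 17


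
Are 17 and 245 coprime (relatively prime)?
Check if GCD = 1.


Euclidean algorithm:
245 = 14 * 17 + 7
17 = 2 * 7 + 3
7 = 2 * 3 + 1
3 = 3 * 1 + 0
GCD(17, 245) = 1

Yes, coprime (GCD = 1)


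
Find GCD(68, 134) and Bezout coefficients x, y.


Tabular extended Euclidean (each row: r = 68*s + 134*t):
r=68, s=1, t=0
r=134, s=0, t=1
q=0: r=68, s=1, t=0   [68*(1) + 134*(0) = 68]
q=1: r=66, s=-1, t=1   [68*(-1) + 134*(1) = 66]
q=1: r=2, s=2, t=-1   [68*(2) + 134*(-1) = 2]
q=33: r=0, s=-67, t=34   [68*(-67) + 134*(34) = 0]
GCD = 2; from the row with r=2: x=2, y=-1
Check: 68*(2) + 134*(-1) = 136 - 134 = 2

GCD = 2, x = 2, y = -1


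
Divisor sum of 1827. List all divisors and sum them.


Divisors of 1827: 1, 3, 7, 9, 21, 29, 63, 87, 203, 261, 609, 1827
Sum = 1 + 3 + 7 + 9 + 21 + 29 + 63 + 87 + 203 + 261 + 609 + 1827 = 3120

σ(1827) = 3120


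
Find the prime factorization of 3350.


3350 / 2 = 1675
1675 / 5 = 335
335 / 5 = 67
67 / 67 = 1
3350 = 2 × 5^2 × 67


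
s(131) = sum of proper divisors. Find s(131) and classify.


Proper divisors: 1
Sum = 1 = 1
1 < 131 → deficient

s(131) = 1 (deficient)


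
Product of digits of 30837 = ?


3 × 0 × 8 × 3 × 7 = 0


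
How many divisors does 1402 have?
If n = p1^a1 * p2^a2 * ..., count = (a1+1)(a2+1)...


1402 = 2^1 × 701^1
d(1402) = (1+1) × (1+1) = 4

4 divisors


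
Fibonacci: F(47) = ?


Sequence: 1, 1, 2, 3, 5, 8, 13, 21, 34, 55, 89, 144, 233, 377, 610, 987, 1597, 2584, 4181, 6765, 10946, 17711, 28657, 46368, 75025, 121393, 196418, 317811, 514229, 832040, 1346269, 2178309, 3524578, 5702887, 9227465, 14930352, 24157817, 39088169, 63245986, 102334155, 165580141, 267914296, 433494437, 701408733, 1134903170, 1836311903, 2971215073
F(47) = 2971215073


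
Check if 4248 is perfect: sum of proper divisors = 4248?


Proper divisors of 4248: 1, 2, 3, 4, 6, 8, 9, 12, 18, 24, 36, 59, 72, 118, 177, 236, 354, 472, 531, 708, 1062, 1416, 2124
Sum = 1 + 2 + 3 + 4 + 6 + 8 + 9 + 12 + 18 + 24 + 36 + 59 + 72 + 118 + 177 + 236 + 354 + 472 + 531 + 708 + 1062 + 1416 + 2124 = 7452

No, 4248 is not perfect (7452 ≠ 4248)


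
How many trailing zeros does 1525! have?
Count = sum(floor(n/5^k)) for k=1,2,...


floor(1525/5) = 305
floor(1525/25) = 61
floor(1525/125) = 12
floor(1525/625) = 2
Total = 380

380 trailing zeros


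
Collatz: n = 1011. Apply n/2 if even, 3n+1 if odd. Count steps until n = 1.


1011 → 3034 → 1517 → 4552 → 2276 → 1138 → 569 → 1708 → 854 → 427 → 1282 → 641 → 1924 → 962 → 481 → 1444 → 722 → 361 → 1084 → 542 → 271 → 814 → 407 → 1222 → 611 → 1834 → 917 → 2752 → 1376 → 688 → 344 → 172 → 86 → 43 → 130 → 65 → 196 → 98 → 49 → 148 → 74 → 37 → 112 → 56 → 28 → 14 → 7 → 22 → 11 → 34 → 17 → 52 → 26 → 13 → 40 → 20 → 10 → 5 → 16 → 8 → 4 → 2 → 1
Total steps = 62

62 steps
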